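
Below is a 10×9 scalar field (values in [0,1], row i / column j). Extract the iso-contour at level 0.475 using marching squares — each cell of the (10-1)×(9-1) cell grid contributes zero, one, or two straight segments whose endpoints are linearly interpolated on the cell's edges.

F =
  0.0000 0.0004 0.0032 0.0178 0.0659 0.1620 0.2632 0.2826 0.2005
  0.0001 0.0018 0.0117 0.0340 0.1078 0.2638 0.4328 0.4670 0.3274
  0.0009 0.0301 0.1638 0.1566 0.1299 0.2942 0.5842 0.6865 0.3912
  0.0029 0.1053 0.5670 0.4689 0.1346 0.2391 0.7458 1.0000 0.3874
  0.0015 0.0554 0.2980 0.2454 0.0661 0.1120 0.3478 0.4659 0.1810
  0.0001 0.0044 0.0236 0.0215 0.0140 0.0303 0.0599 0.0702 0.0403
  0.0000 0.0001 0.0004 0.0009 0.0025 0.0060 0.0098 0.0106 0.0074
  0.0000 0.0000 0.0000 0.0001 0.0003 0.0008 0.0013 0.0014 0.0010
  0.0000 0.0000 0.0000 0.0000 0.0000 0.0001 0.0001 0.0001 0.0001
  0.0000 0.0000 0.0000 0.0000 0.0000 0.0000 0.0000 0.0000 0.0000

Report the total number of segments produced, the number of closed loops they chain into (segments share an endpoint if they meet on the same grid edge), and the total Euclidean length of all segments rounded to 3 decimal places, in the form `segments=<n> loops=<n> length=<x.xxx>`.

cell (1,5): code 0100 → (1.279,6.000)–(2.000,5.623)
cell (1,6): code 1100 → (1.036,7.000)–(1.279,6.000)
cell (1,7): code 1000 → (2.000,7.716)–(1.036,7.000)
cell (2,1): code 0100 → (2.772,2.000)–(3.000,1.801)
cell (2,2): code 1000 → (3.000,2.938)–(2.772,2.000)
cell (2,5): code 0110 → (2.000,5.623)–(3.000,5.466)
cell (2,7): code 1001 → (3.000,7.857)–(2.000,7.716)
cell (3,1): code 0010 → (3.000,1.801)–(3.342,2.000)
cell (3,2): code 0001 → (3.342,2.000)–(3.000,2.938)
cell (3,5): code 0010 → (3.000,5.466)–(3.680,6.000)
cell (3,6): code 0011 → (3.680,6.000)–(3.983,7.000)
cell (3,7): code 0001 → (3.983,7.000)–(3.000,7.857)
total: 12 segments, chained into 2 closed loop(s), length Σ = 10.941648

segments=12 loops=2 length=10.942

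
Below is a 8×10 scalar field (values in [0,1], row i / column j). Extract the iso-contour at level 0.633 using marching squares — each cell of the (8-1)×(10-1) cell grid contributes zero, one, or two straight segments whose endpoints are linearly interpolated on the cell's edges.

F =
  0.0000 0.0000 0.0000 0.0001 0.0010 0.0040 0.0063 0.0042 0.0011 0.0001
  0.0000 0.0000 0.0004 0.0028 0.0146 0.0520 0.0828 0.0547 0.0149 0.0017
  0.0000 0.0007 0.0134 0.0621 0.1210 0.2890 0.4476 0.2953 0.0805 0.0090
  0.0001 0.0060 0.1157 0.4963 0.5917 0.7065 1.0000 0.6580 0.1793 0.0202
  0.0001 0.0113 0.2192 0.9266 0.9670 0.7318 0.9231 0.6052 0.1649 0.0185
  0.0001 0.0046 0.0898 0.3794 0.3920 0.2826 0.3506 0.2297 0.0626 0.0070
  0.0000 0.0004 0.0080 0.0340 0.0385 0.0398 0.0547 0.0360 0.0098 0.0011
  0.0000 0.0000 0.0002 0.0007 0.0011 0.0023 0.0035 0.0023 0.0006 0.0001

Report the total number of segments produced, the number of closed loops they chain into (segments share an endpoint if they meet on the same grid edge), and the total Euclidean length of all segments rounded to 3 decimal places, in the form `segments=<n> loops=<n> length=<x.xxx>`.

segments=14 loops=1 length=11.060

cell (2,4): code 0100 → (2.824,5.000)–(3.000,4.360)
cell (2,5): code 1100 → (2.336,6.000)–(2.824,5.000)
cell (2,6): code 1100 → (2.931,7.000)–(2.336,6.000)
cell (2,7): code 1000 → (3.000,7.052)–(2.931,7.000)
cell (3,2): code 0100 → (3.318,3.000)–(4.000,2.585)
cell (3,3): code 1100 → (3.110,4.000)–(3.318,3.000)
cell (3,4): code 1110 → (3.000,4.360)–(3.110,4.000)
cell (3,6): code 1011 → (4.000,6.913)–(3.473,7.000)
cell (3,7): code 0001 → (3.473,7.000)–(3.000,7.052)
cell (4,2): code 0010 → (4.000,2.585)–(4.537,3.000)
cell (4,3): code 0011 → (4.537,3.000)–(4.581,4.000)
cell (4,4): code 0011 → (4.581,4.000)–(4.220,5.000)
cell (4,5): code 0011 → (4.220,5.000)–(4.507,6.000)
cell (4,6): code 0001 → (4.507,6.000)–(4.000,6.913)
total: 14 segments, chained into 1 closed loop(s), length Σ = 11.060027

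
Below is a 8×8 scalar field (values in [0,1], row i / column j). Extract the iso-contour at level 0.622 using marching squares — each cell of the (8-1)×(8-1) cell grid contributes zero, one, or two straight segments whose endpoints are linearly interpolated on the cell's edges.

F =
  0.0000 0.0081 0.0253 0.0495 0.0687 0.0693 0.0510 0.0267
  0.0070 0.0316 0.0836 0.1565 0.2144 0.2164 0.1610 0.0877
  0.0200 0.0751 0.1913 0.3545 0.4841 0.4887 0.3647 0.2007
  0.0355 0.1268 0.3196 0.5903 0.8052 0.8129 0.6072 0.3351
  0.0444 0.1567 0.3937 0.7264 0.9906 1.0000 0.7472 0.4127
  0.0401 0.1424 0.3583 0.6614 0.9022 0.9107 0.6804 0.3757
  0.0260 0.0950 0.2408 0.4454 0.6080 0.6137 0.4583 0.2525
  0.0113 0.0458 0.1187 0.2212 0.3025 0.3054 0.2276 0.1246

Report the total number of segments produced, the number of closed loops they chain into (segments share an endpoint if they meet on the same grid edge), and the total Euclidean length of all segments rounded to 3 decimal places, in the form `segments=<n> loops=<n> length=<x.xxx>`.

cell (2,3): code 0100 → (2.429,4.000)–(3.000,3.148)
cell (2,4): code 1100 → (2.411,5.000)–(2.429,4.000)
cell (2,5): code 1000 → (3.000,5.928)–(2.411,5.000)
cell (3,2): code 0100 → (3.233,3.000)–(4.000,2.686)
cell (3,3): code 1110 → (3.000,3.148)–(3.233,3.000)
cell (3,5): code 1101 → (3.106,6.000)–(3.000,5.928)
cell (3,6): code 1000 → (4.000,6.374)–(3.106,6.000)
cell (4,2): code 0110 → (4.000,2.686)–(5.000,2.870)
cell (4,6): code 1001 → (5.000,6.192)–(4.000,6.374)
cell (5,2): code 0010 → (5.000,2.870)–(5.182,3.000)
cell (5,3): code 0011 → (5.182,3.000)–(5.952,4.000)
cell (5,4): code 0011 → (5.952,4.000)–(5.972,5.000)
cell (5,5): code 0011 → (5.972,5.000)–(5.263,6.000)
cell (5,6): code 0001 → (5.263,6.000)–(5.000,6.192)
total: 14 segments, chained into 1 closed loop(s), length Σ = 11.397728

segments=14 loops=1 length=11.398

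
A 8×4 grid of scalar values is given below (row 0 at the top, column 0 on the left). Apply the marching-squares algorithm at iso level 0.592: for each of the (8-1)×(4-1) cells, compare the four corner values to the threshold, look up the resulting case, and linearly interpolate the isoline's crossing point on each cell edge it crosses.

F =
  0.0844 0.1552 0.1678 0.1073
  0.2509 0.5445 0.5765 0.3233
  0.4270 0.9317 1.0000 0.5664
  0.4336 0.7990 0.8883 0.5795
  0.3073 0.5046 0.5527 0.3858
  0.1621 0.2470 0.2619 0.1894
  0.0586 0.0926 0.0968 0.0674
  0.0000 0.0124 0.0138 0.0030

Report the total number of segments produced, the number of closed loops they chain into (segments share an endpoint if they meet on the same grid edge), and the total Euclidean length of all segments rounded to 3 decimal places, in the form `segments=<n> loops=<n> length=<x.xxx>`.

cell (1,0): code 0100 → (1.123,1.000)–(2.000,0.327)
cell (1,1): code 1100 → (1.037,2.000)–(1.123,1.000)
cell (1,2): code 1000 → (2.000,2.941)–(1.037,2.000)
cell (2,0): code 0110 → (2.000,0.327)–(3.000,0.433)
cell (2,2): code 1001 → (3.000,2.960)–(2.000,2.941)
cell (3,0): code 0010 → (3.000,0.433)–(3.703,1.000)
cell (3,1): code 0011 → (3.703,1.000)–(3.883,2.000)
cell (3,2): code 0001 → (3.883,2.000)–(3.000,2.960)
total: 8 segments, chained into 1 closed loop(s), length Σ = 8.684868

segments=8 loops=1 length=8.685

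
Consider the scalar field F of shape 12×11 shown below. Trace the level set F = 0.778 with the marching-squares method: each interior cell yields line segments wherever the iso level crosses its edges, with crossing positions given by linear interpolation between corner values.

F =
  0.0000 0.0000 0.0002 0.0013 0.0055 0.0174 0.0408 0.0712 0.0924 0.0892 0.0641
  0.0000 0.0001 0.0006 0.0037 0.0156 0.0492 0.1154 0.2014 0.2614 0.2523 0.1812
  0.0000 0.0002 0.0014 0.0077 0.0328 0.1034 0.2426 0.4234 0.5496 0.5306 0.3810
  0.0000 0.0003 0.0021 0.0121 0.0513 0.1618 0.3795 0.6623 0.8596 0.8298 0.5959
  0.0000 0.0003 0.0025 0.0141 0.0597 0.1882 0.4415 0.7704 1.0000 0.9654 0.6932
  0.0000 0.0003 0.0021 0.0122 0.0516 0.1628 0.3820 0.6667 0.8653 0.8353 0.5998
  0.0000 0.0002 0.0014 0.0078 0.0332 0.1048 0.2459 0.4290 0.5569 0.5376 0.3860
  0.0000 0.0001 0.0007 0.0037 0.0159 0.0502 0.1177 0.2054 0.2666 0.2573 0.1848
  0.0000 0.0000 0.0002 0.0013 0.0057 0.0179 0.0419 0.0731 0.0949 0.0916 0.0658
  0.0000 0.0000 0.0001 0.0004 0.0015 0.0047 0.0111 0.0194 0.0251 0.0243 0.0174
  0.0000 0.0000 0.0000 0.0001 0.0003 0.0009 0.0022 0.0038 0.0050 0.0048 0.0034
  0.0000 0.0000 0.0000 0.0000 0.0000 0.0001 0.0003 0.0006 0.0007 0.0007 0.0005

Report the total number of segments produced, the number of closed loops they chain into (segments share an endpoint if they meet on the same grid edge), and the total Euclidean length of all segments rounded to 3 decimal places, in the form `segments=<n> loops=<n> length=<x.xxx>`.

segments=10 loops=1 length=8.084

cell (2,7): code 0100 → (2.737,8.000)–(3.000,7.586)
cell (2,8): code 1100 → (2.827,9.000)–(2.737,8.000)
cell (2,9): code 1000 → (3.000,9.221)–(2.827,9.000)
cell (3,7): code 0110 → (3.000,7.586)–(4.000,7.033)
cell (3,9): code 1001 → (4.000,9.688)–(3.000,9.221)
cell (4,7): code 0110 → (4.000,7.033)–(5.000,7.560)
cell (4,9): code 1001 → (5.000,9.243)–(4.000,9.688)
cell (5,7): code 0010 → (5.000,7.560)–(5.283,8.000)
cell (5,8): code 0011 → (5.283,8.000)–(5.192,9.000)
cell (5,9): code 0001 → (5.192,9.000)–(5.000,9.243)
total: 10 segments, chained into 1 closed loop(s), length Σ = 8.084235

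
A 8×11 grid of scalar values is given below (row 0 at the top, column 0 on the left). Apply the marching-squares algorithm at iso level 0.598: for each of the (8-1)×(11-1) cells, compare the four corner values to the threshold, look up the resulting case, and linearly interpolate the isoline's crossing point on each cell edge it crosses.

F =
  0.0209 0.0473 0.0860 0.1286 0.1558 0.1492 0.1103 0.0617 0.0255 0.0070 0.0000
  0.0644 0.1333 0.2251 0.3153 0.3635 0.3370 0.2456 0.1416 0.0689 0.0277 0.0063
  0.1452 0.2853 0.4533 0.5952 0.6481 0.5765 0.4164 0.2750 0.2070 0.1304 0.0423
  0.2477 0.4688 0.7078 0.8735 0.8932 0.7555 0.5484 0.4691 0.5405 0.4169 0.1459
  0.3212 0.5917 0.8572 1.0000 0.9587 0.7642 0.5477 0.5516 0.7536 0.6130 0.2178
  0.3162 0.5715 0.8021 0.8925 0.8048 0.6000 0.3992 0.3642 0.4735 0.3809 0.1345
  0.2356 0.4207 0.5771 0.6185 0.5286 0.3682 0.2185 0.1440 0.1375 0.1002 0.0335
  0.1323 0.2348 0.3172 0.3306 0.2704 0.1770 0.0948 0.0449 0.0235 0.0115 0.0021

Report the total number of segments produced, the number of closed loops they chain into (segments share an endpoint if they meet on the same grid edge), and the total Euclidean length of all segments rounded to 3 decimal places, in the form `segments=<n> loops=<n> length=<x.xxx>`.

segments=24 loops=2 length=18.454

cell (1,3): code 0100 → (1.824,4.000)–(2.000,3.053)
cell (1,4): code 1000 → (2.000,4.700)–(1.824,4.000)
cell (2,1): code 0100 → (2.569,2.000)–(3.000,1.541)
cell (2,2): code 1100 → (2.010,3.000)–(2.569,2.000)
cell (2,3): code 1110 → (2.000,3.053)–(2.010,3.000)
cell (2,4): code 1101 → (2.120,5.000)–(2.000,4.700)
cell (2,5): code 1000 → (3.000,5.761)–(2.120,5.000)
cell (3,1): code 0110 → (3.000,1.541)–(4.000,1.024)
cell (3,5): code 1001 → (4.000,5.768)–(3.000,5.761)
cell (3,7): code 0100 → (3.270,8.000)–(4.000,7.230)
cell (3,8): code 1100 → (3.924,9.000)–(3.270,8.000)
cell (3,9): code 1000 → (4.000,9.038)–(3.924,9.000)
cell (4,1): code 0110 → (4.000,1.024)–(5.000,1.115)
cell (4,5): code 1001 → (5.000,5.010)–(4.000,5.768)
cell (4,7): code 0010 → (4.000,7.230)–(4.556,8.000)
cell (4,8): code 0011 → (4.556,8.000)–(4.065,9.000)
cell (4,9): code 0001 → (4.065,9.000)–(4.000,9.038)
cell (5,1): code 0010 → (5.000,1.115)–(5.907,2.000)
cell (5,2): code 0111 → (5.907,2.000)–(6.000,2.505)
cell (5,3): code 1011 → (6.000,3.228)–(5.749,4.000)
cell (5,4): code 0011 → (5.749,4.000)–(5.009,5.000)
cell (5,5): code 0001 → (5.009,5.000)–(5.000,5.010)
cell (6,2): code 0010 → (6.000,2.505)–(6.071,3.000)
cell (6,3): code 0001 → (6.071,3.000)–(6.000,3.228)
total: 24 segments, chained into 2 closed loop(s), length Σ = 18.454256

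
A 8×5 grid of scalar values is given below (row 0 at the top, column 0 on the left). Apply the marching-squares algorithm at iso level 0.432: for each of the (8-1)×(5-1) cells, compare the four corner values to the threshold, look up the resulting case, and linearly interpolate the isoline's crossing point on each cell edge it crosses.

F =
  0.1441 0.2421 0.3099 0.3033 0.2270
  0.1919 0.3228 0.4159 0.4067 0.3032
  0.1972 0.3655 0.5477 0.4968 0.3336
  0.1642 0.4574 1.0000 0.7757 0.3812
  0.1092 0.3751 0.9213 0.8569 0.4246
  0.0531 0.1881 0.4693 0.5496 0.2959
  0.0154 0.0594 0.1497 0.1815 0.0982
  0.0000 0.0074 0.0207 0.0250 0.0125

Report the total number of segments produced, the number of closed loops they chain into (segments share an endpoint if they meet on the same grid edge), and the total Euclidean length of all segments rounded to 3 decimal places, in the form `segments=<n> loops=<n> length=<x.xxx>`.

cell (1,1): code 0100 → (1.122,2.000)–(2.000,1.365)
cell (1,2): code 1100 → (1.281,3.000)–(1.122,2.000)
cell (1,3): code 1000 → (2.000,3.397)–(1.281,3.000)
cell (2,0): code 0100 → (2.724,1.000)–(3.000,0.913)
cell (2,1): code 1110 → (2.000,1.365)–(2.724,1.000)
cell (2,3): code 1001 → (3.000,3.871)–(2.000,3.397)
cell (3,0): code 0010 → (3.000,0.913)–(3.309,1.000)
cell (3,1): code 0111 → (3.309,1.000)–(4.000,1.104)
cell (3,3): code 1001 → (4.000,3.983)–(3.000,3.871)
cell (4,1): code 0110 → (4.000,1.104)–(5.000,1.867)
cell (4,3): code 1001 → (5.000,3.464)–(4.000,3.983)
cell (5,1): code 0010 → (5.000,1.867)–(5.117,2.000)
cell (5,2): code 0011 → (5.117,2.000)–(5.319,3.000)
cell (5,3): code 0001 → (5.319,3.000)–(5.000,3.464)
total: 14 segments, chained into 1 closed loop(s), length Σ = 11.295015

segments=14 loops=1 length=11.295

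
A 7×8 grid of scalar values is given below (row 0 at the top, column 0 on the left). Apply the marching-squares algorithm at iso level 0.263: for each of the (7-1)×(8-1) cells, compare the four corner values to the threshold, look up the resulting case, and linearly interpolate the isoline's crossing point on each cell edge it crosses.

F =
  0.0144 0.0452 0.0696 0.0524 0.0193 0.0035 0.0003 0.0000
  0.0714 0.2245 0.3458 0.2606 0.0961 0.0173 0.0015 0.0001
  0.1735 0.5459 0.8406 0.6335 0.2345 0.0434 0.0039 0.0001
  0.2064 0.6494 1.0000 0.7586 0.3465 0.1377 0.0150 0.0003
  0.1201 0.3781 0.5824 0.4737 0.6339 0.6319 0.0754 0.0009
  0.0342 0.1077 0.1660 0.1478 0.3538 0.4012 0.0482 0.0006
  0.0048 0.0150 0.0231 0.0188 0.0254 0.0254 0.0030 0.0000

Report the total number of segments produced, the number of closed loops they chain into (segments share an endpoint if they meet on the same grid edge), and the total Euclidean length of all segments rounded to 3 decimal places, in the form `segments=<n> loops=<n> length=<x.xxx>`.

segments=20 loops=1 length=15.947

cell (0,1): code 0100 → (0.700,2.000)–(1.000,1.317)
cell (0,2): code 1000 → (1.000,2.972)–(0.700,2.000)
cell (1,0): code 0100 → (1.120,1.000)–(2.000,0.240)
cell (1,1): code 1110 → (1.000,1.317)–(1.120,1.000)
cell (1,2): code 1101 → (1.006,3.000)–(1.000,2.972)
cell (1,3): code 1000 → (2.000,3.929)–(1.006,3.000)
cell (2,0): code 0110 → (2.000,0.240)–(3.000,0.128)
cell (2,3): code 1101 → (2.254,4.000)–(2.000,3.929)
cell (2,4): code 1000 → (3.000,4.400)–(2.254,4.000)
cell (3,0): code 0110 → (3.000,0.128)–(4.000,0.554)
cell (3,4): code 1101 → (3.254,5.000)–(3.000,4.400)
cell (3,5): code 1000 → (4.000,5.663)–(3.254,5.000)
cell (4,0): code 0010 → (4.000,0.554)–(4.426,1.000)
cell (4,1): code 0011 → (4.426,1.000)–(4.767,2.000)
cell (4,2): code 0011 → (4.767,2.000)–(4.647,3.000)
cell (4,3): code 0111 → (4.647,3.000)–(5.000,3.559)
cell (4,5): code 1001 → (5.000,5.392)–(4.000,5.663)
cell (5,3): code 0010 → (5.000,3.559)–(5.276,4.000)
cell (5,4): code 0011 → (5.276,4.000)–(5.368,5.000)
cell (5,5): code 0001 → (5.368,5.000)–(5.000,5.392)
total: 20 segments, chained into 1 closed loop(s), length Σ = 15.946605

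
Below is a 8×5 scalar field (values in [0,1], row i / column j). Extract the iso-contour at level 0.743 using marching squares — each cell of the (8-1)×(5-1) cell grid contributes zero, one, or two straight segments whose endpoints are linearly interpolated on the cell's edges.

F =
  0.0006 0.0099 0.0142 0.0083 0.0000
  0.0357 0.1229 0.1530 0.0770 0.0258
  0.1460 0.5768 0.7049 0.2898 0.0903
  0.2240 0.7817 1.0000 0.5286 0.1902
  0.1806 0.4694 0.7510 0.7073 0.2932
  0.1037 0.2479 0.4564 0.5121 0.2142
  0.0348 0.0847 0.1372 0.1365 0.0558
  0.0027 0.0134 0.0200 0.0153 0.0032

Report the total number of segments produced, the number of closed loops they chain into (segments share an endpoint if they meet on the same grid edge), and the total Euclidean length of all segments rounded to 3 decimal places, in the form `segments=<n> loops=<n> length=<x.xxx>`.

cell (2,0): code 0100 → (2.811,1.000)–(3.000,0.931)
cell (2,1): code 1100 → (2.129,2.000)–(2.811,1.000)
cell (2,2): code 1000 → (3.000,2.545)–(2.129,2.000)
cell (3,0): code 0010 → (3.000,0.931)–(3.124,1.000)
cell (3,1): code 0111 → (3.124,1.000)–(4.000,1.972)
cell (3,2): code 1001 → (4.000,2.183)–(3.000,2.545)
cell (4,1): code 0010 → (4.000,1.972)–(4.027,2.000)
cell (4,2): code 0001 → (4.027,2.000)–(4.000,2.183)
total: 8 segments, chained into 1 closed loop(s), length Σ = 5.177298

segments=8 loops=1 length=5.177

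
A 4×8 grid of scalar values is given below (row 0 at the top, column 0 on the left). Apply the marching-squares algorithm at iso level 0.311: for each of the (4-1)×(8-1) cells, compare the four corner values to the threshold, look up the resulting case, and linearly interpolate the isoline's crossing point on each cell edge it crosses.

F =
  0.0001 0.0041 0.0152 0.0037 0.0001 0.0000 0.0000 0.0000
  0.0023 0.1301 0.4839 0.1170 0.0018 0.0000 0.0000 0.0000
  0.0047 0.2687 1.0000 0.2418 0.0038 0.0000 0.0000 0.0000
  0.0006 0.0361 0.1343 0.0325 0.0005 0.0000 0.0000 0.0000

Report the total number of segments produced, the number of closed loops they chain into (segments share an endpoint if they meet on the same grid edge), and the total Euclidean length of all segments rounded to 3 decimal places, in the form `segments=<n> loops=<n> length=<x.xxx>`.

segments=6 loops=1 length=5.842

cell (0,1): code 0100 → (0.631,2.000)–(1.000,1.511)
cell (0,2): code 1000 → (1.000,2.471)–(0.631,2.000)
cell (1,1): code 0110 → (1.000,1.511)–(2.000,1.058)
cell (1,2): code 1001 → (2.000,2.909)–(1.000,2.471)
cell (2,1): code 0010 → (2.000,1.058)–(2.796,2.000)
cell (2,2): code 0001 → (2.796,2.000)–(2.000,2.909)
total: 6 segments, chained into 1 closed loop(s), length Σ = 5.841589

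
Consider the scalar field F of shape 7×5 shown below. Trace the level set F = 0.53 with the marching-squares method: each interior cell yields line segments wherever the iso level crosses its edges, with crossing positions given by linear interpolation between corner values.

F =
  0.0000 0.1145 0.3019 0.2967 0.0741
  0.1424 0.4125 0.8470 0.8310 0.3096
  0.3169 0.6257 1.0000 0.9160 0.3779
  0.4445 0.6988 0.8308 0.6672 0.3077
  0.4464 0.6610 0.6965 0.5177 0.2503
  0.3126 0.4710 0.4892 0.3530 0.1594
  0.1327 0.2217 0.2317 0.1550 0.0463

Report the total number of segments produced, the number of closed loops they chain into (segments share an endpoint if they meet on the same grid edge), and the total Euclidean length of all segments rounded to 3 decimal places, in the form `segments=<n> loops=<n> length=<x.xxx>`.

segments=14 loops=1 length=12.284

cell (0,1): code 0100 → (0.418,2.000)–(1.000,1.270)
cell (0,2): code 1100 → (0.437,3.000)–(0.418,2.000)
cell (0,3): code 1000 → (1.000,3.577)–(0.437,3.000)
cell (1,0): code 0100 → (1.551,1.000)–(2.000,0.690)
cell (1,1): code 1110 → (1.000,1.270)–(1.551,1.000)
cell (1,3): code 1001 → (2.000,3.717)–(1.000,3.577)
cell (2,0): code 0110 → (2.000,0.690)–(3.000,0.336)
cell (2,3): code 1001 → (3.000,3.382)–(2.000,3.717)
cell (3,0): code 0110 → (3.000,0.336)–(4.000,0.390)
cell (3,2): code 1011 → (4.000,2.931)–(3.918,3.000)
cell (3,3): code 0001 → (3.918,3.000)–(3.000,3.382)
cell (4,0): code 0010 → (4.000,0.390)–(4.689,1.000)
cell (4,1): code 0011 → (4.689,1.000)–(4.803,2.000)
cell (4,2): code 0001 → (4.803,2.000)–(4.000,2.931)
total: 14 segments, chained into 1 closed loop(s), length Σ = 12.284144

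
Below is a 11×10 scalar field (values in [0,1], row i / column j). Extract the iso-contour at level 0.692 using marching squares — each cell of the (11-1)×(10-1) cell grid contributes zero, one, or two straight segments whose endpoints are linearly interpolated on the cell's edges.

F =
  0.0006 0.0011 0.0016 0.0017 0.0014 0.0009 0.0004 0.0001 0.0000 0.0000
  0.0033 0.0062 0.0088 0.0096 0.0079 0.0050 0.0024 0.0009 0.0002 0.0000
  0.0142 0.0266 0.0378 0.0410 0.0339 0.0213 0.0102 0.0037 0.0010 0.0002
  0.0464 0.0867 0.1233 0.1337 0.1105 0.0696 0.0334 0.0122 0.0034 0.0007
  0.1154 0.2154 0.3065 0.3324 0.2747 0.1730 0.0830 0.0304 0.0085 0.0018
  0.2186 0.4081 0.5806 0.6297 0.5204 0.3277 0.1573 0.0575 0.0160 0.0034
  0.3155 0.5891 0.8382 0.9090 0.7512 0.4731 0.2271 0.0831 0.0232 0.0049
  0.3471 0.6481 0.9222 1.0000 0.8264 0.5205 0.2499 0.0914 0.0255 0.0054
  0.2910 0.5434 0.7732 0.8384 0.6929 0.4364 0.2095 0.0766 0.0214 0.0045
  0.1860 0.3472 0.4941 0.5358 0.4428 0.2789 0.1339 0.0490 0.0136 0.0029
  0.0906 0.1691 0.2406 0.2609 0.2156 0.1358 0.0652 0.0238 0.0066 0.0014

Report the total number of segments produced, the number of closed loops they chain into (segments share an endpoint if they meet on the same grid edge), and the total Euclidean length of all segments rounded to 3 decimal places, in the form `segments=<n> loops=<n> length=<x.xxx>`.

cell (5,1): code 0100 → (5.432,2.000)–(6.000,1.413)
cell (5,2): code 1100 → (5.223,3.000)–(5.432,2.000)
cell (5,3): code 1100 → (5.744,4.000)–(5.223,3.000)
cell (5,4): code 1000 → (6.000,4.213)–(5.744,4.000)
cell (6,1): code 0110 → (6.000,1.413)–(7.000,1.160)
cell (6,4): code 1001 → (7.000,4.439)–(6.000,4.213)
cell (7,1): code 0110 → (7.000,1.160)–(8.000,1.647)
cell (7,4): code 1001 → (8.000,4.004)–(7.000,4.439)
cell (8,1): code 0010 → (8.000,1.647)–(8.291,2.000)
cell (8,2): code 0011 → (8.291,2.000)–(8.484,3.000)
cell (8,3): code 0011 → (8.484,3.000)–(8.004,4.000)
cell (8,4): code 0001 → (8.004,4.000)–(8.000,4.004)
total: 12 segments, chained into 1 closed loop(s), length Σ = 10.149003

segments=12 loops=1 length=10.149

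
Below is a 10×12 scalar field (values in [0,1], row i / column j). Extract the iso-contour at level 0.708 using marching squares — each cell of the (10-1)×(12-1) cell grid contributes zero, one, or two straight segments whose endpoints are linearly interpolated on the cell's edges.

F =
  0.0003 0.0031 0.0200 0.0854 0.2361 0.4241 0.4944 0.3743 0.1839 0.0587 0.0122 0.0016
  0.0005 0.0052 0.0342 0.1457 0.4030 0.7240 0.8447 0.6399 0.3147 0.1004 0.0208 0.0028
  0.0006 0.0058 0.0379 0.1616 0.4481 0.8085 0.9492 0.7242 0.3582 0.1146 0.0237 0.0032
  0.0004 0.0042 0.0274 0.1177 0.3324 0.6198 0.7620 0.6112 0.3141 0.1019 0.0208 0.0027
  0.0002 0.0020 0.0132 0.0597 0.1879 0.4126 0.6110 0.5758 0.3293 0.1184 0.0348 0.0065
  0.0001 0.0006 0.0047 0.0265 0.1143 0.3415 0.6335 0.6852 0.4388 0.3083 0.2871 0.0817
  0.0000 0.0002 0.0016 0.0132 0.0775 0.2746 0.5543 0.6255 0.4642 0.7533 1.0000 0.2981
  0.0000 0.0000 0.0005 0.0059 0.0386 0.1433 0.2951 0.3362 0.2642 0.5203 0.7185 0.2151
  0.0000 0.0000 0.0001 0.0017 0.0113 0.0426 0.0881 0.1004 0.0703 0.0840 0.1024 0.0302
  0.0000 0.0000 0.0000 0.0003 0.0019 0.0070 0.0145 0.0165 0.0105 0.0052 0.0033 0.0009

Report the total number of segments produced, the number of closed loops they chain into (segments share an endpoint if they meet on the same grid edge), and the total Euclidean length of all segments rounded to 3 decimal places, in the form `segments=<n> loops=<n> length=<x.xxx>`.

segments=20 loops=2 length=12.092

cell (0,4): code 0100 → (0.947,5.000)–(1.000,4.950)
cell (0,5): code 1100 → (0.610,6.000)–(0.947,5.000)
cell (0,6): code 1000 → (1.000,6.667)–(0.610,6.000)
cell (1,4): code 0110 → (1.000,4.950)–(2.000,4.721)
cell (1,6): code 1101 → (1.808,7.000)–(1.000,6.667)
cell (1,7): code 1000 → (2.000,7.044)–(1.808,7.000)
cell (2,4): code 0010 → (2.000,4.721)–(2.533,5.000)
cell (2,5): code 0111 → (2.533,5.000)–(3.000,5.620)
cell (2,6): code 1011 → (3.000,6.358)–(2.143,7.000)
cell (2,7): code 0001 → (2.143,7.000)–(2.000,7.044)
cell (3,5): code 0010 → (3.000,5.620)–(3.358,6.000)
cell (3,6): code 0001 → (3.358,6.000)–(3.000,6.358)
cell (5,8): code 0100 → (5.898,9.000)–(6.000,8.843)
cell (5,9): code 1100 → (5.590,10.000)–(5.898,9.000)
cell (5,10): code 1000 → (6.000,10.416)–(5.590,10.000)
cell (6,8): code 0010 → (6.000,8.843)–(6.194,9.000)
cell (6,9): code 0111 → (6.194,9.000)–(7.000,9.947)
cell (6,10): code 1001 → (7.000,10.021)–(6.000,10.416)
cell (7,9): code 0010 → (7.000,9.947)–(7.017,10.000)
cell (7,10): code 0001 → (7.017,10.000)–(7.000,10.021)
total: 20 segments, chained into 2 closed loop(s), length Σ = 12.091936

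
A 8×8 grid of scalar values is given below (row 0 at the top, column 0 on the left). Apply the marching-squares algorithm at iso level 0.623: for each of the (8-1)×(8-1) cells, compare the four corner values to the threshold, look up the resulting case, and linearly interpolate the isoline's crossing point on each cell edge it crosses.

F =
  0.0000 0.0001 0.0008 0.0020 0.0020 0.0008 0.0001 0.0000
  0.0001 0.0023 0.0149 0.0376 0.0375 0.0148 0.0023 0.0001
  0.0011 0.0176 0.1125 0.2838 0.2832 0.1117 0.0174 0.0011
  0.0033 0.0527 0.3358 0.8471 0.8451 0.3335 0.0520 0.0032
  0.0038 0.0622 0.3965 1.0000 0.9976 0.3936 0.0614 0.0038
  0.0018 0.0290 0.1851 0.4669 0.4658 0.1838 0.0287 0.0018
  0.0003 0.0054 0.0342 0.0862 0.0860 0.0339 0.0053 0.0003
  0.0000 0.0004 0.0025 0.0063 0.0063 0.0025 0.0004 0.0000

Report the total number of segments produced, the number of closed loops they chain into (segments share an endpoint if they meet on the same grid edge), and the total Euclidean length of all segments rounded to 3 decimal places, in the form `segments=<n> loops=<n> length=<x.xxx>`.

segments=8 loops=1 length=7.096

cell (2,2): code 0100 → (2.602,3.000)–(3.000,2.562)
cell (2,3): code 1100 → (2.605,4.000)–(2.602,3.000)
cell (2,4): code 1000 → (3.000,4.434)–(2.605,4.000)
cell (3,2): code 0110 → (3.000,2.562)–(4.000,2.375)
cell (3,4): code 1001 → (4.000,4.620)–(3.000,4.434)
cell (4,2): code 0010 → (4.000,2.375)–(4.707,3.000)
cell (4,3): code 0011 → (4.707,3.000)–(4.704,4.000)
cell (4,4): code 0001 → (4.704,4.000)–(4.000,4.620)
total: 8 segments, chained into 1 closed loop(s), length Σ = 7.095537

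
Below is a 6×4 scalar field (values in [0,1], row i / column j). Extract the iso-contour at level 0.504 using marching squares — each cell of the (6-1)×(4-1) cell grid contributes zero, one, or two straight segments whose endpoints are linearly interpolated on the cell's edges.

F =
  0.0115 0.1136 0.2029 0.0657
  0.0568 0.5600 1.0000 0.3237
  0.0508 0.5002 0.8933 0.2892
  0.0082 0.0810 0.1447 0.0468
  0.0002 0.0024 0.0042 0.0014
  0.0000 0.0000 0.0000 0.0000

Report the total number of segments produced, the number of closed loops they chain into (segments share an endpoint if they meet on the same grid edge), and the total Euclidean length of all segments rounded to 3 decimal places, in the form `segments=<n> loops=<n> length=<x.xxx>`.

cell (0,0): code 0100 → (0.875,1.000)–(1.000,0.889)
cell (0,1): code 1100 → (0.378,2.000)–(0.875,1.000)
cell (0,2): code 1000 → (1.000,2.733)–(0.378,2.000)
cell (1,0): code 0010 → (1.000,0.889)–(1.936,1.000)
cell (1,1): code 0111 → (1.936,1.000)–(2.000,1.010)
cell (1,2): code 1001 → (2.000,2.644)–(1.000,2.733)
cell (2,1): code 0010 → (2.000,1.010)–(2.520,2.000)
cell (2,2): code 0001 → (2.520,2.000)–(2.000,2.644)
total: 8 segments, chained into 1 closed loop(s), length Σ = 6.204046

segments=8 loops=1 length=6.204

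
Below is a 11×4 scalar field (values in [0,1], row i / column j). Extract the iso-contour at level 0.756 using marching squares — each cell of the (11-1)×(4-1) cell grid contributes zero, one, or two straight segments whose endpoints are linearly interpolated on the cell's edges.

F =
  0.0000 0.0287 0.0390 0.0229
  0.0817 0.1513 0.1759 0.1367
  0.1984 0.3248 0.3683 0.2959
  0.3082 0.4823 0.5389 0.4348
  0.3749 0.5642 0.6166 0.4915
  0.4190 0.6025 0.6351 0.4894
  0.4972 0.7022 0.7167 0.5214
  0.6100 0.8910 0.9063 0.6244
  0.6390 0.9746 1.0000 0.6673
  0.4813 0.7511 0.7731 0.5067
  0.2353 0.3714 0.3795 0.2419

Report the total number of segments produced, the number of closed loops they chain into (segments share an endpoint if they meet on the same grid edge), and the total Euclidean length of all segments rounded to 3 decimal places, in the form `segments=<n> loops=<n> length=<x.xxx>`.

cell (6,0): code 0100 → (6.285,1.000)–(7.000,0.520)
cell (6,1): code 1100 → (6.207,2.000)–(6.285,1.000)
cell (6,2): code 1000 → (7.000,2.533)–(6.207,2.000)
cell (7,0): code 0110 → (7.000,0.520)–(8.000,0.349)
cell (7,2): code 1001 → (8.000,2.733)–(7.000,2.533)
cell (8,0): code 0010 → (8.000,0.349)–(8.978,1.000)
cell (8,1): code 0111 → (8.978,1.000)–(9.000,1.223)
cell (8,2): code 1001 → (9.000,2.064)–(8.000,2.733)
cell (9,1): code 0010 → (9.000,1.223)–(9.043,2.000)
cell (9,2): code 0001 → (9.043,2.000)–(9.000,2.064)
total: 10 segments, chained into 1 closed loop(s), length Σ = 8.312340

segments=10 loops=1 length=8.312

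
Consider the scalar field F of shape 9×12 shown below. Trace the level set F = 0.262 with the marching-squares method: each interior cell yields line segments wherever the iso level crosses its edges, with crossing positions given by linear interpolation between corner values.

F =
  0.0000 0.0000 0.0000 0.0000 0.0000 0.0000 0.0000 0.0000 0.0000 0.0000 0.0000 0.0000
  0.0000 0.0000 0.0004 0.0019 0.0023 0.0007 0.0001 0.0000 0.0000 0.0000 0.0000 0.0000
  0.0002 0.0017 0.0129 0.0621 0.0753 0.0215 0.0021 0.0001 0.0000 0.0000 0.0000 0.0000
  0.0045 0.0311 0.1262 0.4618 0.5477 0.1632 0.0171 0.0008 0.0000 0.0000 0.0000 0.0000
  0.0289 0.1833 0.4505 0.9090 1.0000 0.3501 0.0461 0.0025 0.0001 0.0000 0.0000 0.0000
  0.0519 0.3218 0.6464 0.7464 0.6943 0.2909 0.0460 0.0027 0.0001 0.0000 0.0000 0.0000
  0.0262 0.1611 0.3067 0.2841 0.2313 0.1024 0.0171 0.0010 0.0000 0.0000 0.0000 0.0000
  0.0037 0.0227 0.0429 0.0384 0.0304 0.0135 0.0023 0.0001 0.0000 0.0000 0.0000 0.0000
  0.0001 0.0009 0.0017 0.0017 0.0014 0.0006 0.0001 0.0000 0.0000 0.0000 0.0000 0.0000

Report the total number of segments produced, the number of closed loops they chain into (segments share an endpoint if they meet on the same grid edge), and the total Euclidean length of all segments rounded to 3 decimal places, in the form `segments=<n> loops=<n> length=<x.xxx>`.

segments=18 loops=1 length=12.716

cell (2,2): code 0100 → (2.500,3.000)–(3.000,2.405)
cell (2,3): code 1100 → (2.395,4.000)–(2.500,3.000)
cell (2,4): code 1000 → (3.000,4.743)–(2.395,4.000)
cell (3,1): code 0100 → (3.419,2.000)–(4.000,1.295)
cell (3,2): code 1110 → (3.000,2.405)–(3.419,2.000)
cell (3,4): code 1101 → (3.529,5.000)–(3.000,4.743)
cell (3,5): code 1000 → (4.000,5.290)–(3.529,5.000)
cell (4,0): code 0100 → (4.568,1.000)–(5.000,0.778)
cell (4,1): code 1110 → (4.000,1.295)–(4.568,1.000)
cell (4,5): code 1001 → (5.000,5.118)–(4.000,5.290)
cell (5,0): code 0010 → (5.000,0.778)–(5.372,1.000)
cell (5,1): code 0111 → (5.372,1.000)–(6.000,1.693)
cell (5,3): code 1011 → (6.000,3.419)–(5.934,4.000)
cell (5,4): code 0011 → (5.934,4.000)–(5.153,5.000)
cell (5,5): code 0001 → (5.153,5.000)–(5.000,5.118)
cell (6,1): code 0010 → (6.000,1.693)–(6.169,2.000)
cell (6,2): code 0011 → (6.169,2.000)–(6.090,3.000)
cell (6,3): code 0001 → (6.090,3.000)–(6.000,3.419)
total: 18 segments, chained into 1 closed loop(s), length Σ = 12.715691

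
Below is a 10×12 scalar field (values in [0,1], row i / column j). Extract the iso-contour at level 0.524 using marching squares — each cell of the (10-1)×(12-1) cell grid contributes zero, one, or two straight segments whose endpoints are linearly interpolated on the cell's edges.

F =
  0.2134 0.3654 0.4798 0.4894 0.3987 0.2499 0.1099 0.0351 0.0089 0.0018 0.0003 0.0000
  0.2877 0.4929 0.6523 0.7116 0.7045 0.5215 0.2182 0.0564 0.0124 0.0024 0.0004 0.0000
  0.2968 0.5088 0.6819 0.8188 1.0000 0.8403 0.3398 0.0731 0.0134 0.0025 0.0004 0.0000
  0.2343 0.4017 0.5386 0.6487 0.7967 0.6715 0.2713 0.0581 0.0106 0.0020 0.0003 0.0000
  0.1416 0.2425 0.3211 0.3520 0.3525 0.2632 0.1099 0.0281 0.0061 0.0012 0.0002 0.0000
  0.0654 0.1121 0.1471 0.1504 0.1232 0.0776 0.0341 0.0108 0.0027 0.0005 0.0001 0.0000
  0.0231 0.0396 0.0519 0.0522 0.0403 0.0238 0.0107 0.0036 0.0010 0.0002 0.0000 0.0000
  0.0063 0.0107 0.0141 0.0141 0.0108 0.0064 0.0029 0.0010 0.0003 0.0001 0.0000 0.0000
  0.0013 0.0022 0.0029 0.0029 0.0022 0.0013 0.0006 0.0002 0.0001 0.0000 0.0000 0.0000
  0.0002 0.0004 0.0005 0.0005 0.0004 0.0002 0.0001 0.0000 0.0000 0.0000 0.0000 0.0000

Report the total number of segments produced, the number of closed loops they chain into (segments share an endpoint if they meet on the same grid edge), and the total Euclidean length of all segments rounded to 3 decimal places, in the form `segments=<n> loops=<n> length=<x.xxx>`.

cell (0,1): code 0100 → (0.256,2.000)–(1.000,1.195)
cell (0,2): code 1100 → (0.156,3.000)–(0.256,2.000)
cell (0,3): code 1100 → (0.410,4.000)–(0.156,3.000)
cell (0,4): code 1000 → (1.000,4.986)–(0.410,4.000)
cell (1,1): code 0110 → (1.000,1.195)–(2.000,1.088)
cell (1,4): code 1101 → (1.008,5.000)–(1.000,4.986)
cell (1,5): code 1000 → (2.000,5.632)–(1.008,5.000)
cell (2,1): code 0110 → (2.000,1.088)–(3.000,1.893)
cell (2,5): code 1001 → (3.000,5.369)–(2.000,5.632)
cell (3,1): code 0010 → (3.000,1.893)–(3.067,2.000)
cell (3,2): code 0011 → (3.067,2.000)–(3.420,3.000)
cell (3,3): code 0011 → (3.420,3.000)–(3.614,4.000)
cell (3,4): code 0011 → (3.614,4.000)–(3.361,5.000)
cell (3,5): code 0001 → (3.361,5.000)–(3.000,5.369)
total: 14 segments, chained into 1 closed loop(s), length Σ = 12.550841

segments=14 loops=1 length=12.551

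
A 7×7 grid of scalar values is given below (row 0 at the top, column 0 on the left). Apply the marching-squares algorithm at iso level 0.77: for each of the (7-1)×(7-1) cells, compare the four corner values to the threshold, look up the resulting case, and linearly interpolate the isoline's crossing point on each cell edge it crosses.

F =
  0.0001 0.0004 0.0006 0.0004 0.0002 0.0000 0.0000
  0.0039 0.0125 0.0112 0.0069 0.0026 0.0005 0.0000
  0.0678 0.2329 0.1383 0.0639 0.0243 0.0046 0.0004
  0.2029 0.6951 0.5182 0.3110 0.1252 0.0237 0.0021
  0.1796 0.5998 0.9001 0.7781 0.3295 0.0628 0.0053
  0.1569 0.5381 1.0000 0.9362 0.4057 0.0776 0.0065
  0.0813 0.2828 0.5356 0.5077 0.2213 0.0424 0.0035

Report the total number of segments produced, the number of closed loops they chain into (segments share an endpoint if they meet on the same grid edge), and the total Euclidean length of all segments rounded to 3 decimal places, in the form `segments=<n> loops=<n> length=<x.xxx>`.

cell (3,1): code 0100 → (3.659,2.000)–(4.000,1.567)
cell (3,2): code 1100 → (3.983,3.000)–(3.659,2.000)
cell (3,3): code 1000 → (4.000,3.018)–(3.983,3.000)
cell (4,1): code 0110 → (4.000,1.567)–(5.000,1.502)
cell (4,3): code 1001 → (5.000,3.313)–(4.000,3.018)
cell (5,1): code 0010 → (5.000,1.502)–(5.495,2.000)
cell (5,2): code 0011 → (5.495,2.000)–(5.388,3.000)
cell (5,3): code 0001 → (5.388,3.000)–(5.000,3.313)
total: 8 segments, chained into 1 closed loop(s), length Σ = 5.878540

segments=8 loops=1 length=5.879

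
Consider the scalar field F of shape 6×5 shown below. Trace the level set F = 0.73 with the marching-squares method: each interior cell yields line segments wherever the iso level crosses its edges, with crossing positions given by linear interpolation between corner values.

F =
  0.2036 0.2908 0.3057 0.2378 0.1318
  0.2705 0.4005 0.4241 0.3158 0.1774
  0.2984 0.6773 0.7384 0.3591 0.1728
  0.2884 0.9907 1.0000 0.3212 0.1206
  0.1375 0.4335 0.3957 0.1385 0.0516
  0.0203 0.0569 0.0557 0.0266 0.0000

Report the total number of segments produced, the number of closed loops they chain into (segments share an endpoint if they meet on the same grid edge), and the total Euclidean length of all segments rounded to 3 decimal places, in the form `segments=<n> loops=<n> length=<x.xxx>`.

segments=8 loops=1 length=5.228

cell (1,1): code 0100 → (1.973,2.000)–(2.000,1.863)
cell (1,2): code 1000 → (2.000,2.022)–(1.973,2.000)
cell (2,0): code 0100 → (2.168,1.000)–(3.000,0.629)
cell (2,1): code 1110 → (2.000,1.863)–(2.168,1.000)
cell (2,2): code 1001 → (3.000,2.398)–(2.000,2.022)
cell (3,0): code 0010 → (3.000,0.629)–(3.468,1.000)
cell (3,1): code 0011 → (3.468,1.000)–(3.447,2.000)
cell (3,2): code 0001 → (3.447,2.000)–(3.000,2.398)
total: 8 segments, chained into 1 closed loop(s), length Σ = 5.228318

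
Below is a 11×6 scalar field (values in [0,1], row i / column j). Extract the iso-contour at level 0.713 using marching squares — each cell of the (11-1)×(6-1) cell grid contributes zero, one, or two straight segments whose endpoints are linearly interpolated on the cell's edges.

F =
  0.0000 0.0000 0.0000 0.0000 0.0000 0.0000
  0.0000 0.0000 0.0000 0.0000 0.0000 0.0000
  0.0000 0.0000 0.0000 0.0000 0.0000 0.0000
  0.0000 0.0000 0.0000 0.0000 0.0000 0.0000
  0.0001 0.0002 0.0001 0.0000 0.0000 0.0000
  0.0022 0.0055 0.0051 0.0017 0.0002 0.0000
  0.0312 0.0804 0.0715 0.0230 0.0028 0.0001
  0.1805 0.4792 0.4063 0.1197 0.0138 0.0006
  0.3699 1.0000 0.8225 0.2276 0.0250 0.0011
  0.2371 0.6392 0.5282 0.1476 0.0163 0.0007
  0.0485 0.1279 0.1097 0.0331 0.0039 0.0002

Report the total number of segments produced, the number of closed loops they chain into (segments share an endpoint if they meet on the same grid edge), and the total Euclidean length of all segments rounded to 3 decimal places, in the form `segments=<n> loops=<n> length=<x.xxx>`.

cell (7,0): code 0100 → (7.449,1.000)–(8.000,0.545)
cell (7,1): code 1100 → (7.737,2.000)–(7.449,1.000)
cell (7,2): code 1000 → (8.000,2.184)–(7.737,2.000)
cell (8,0): code 0010 → (8.000,0.545)–(8.795,1.000)
cell (8,1): code 0011 → (8.795,1.000)–(8.372,2.000)
cell (8,2): code 0001 → (8.372,2.000)–(8.000,2.184)
total: 6 segments, chained into 1 closed loop(s), length Σ = 4.494352

segments=6 loops=1 length=4.494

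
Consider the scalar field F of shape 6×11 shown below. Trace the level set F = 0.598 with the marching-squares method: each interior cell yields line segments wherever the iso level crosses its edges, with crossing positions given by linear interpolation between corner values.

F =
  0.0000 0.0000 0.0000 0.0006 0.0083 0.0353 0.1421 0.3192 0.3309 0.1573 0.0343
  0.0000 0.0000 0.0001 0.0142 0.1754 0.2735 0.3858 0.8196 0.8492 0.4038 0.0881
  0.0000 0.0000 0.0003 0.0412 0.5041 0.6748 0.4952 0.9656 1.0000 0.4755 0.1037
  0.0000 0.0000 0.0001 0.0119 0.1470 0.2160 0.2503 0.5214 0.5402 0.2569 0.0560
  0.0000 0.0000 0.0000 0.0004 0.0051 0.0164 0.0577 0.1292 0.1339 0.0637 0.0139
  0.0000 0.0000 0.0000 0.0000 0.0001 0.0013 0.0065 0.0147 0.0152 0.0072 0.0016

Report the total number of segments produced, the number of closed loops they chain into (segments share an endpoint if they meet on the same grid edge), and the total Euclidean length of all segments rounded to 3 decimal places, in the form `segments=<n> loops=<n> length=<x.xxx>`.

segments=12 loops=2 length=9.675

cell (0,6): code 0100 → (0.557,7.000)–(1.000,6.489)
cell (0,7): code 1100 → (0.515,8.000)–(0.557,7.000)
cell (0,8): code 1000 → (1.000,8.564)–(0.515,8.000)
cell (1,4): code 0100 → (1.809,5.000)–(2.000,4.550)
cell (1,5): code 1000 → (2.000,5.428)–(1.809,5.000)
cell (1,6): code 0110 → (1.000,6.489)–(2.000,6.219)
cell (1,8): code 1001 → (2.000,8.766)–(1.000,8.564)
cell (2,4): code 0010 → (2.000,4.550)–(2.167,5.000)
cell (2,5): code 0001 → (2.167,5.000)–(2.000,5.428)
cell (2,6): code 0010 → (2.000,6.219)–(2.828,7.000)
cell (2,7): code 0011 → (2.828,7.000)–(2.874,8.000)
cell (2,8): code 0001 → (2.874,8.000)–(2.000,8.766)
total: 12 segments, chained into 2 closed loop(s), length Σ = 9.675481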